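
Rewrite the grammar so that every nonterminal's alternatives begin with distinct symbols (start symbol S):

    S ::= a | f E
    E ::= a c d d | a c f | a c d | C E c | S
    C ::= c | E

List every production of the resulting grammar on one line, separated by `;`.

S ::= a | f E; E ::= C E c | S | a c E'; C ::= c | E; E' ::= f | d E''; E'' ::= d | ε

E has alternatives sharing prefix 'a c': factor to E → a c E' with E' → d d | f | d.
E' has alternatives sharing prefix 'd': factor to E' → d E'' with E'' → d | ε.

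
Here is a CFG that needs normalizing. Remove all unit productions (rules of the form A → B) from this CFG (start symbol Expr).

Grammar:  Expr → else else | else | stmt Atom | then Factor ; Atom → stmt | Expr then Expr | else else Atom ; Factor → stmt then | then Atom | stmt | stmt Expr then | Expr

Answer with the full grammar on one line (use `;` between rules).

Expr → else else | else | stmt Atom | then Factor; Atom → stmt | Expr then Expr | else else Atom; Factor → stmt then | then Atom | stmt | stmt Expr then | else else | else | stmt Atom | then Factor

Unit pairs: Factor ⇒* {Expr}.
For every A with A ⇒* B via unit rules, add B's non-unit alternatives to A; then delete every rule of the form X → Y.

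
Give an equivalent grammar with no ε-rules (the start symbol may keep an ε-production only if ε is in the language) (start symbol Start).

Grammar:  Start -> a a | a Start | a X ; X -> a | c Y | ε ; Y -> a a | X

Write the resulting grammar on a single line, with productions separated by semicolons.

Start -> a a | a Start | a X | a; X -> a | c Y | c; Y -> a a | X

The nullable symbols are {X, Y}.
ε ∉ L(G), so no ε-production is kept.
For each production, add variants omitting each subset of nullable occurrences: Start → a X gives a X | a. X → c Y gives c Y | c.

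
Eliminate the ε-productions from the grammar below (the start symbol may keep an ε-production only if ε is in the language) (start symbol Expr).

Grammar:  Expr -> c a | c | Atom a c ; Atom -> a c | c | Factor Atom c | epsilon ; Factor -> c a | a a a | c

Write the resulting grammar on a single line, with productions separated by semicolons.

Nullable nonterminals: {Atom}.
ε ∉ L(G), so no ε-production is kept.
Expand every rule over subsets of its nullable positions: Expr → Atom a c gives Atom a c | a c. Atom → Factor Atom c gives Factor Atom c | Factor c.

Expr -> c a | c | Atom a c | a c; Atom -> a c | c | Factor Atom c | Factor c; Factor -> c a | a a a | c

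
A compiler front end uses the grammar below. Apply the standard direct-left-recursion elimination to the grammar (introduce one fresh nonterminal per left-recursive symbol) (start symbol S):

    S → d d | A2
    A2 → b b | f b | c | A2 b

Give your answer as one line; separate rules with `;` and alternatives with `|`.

A2 is directly left-recursive.
For A2: α = {b}, β = {b b, f b, c}. Rewrite as A2 → β A2' and A2' → α A2' | ε.

S → d d | A2; A2 → b b A2' | f b A2' | c A2'; A2' → b A2' | ε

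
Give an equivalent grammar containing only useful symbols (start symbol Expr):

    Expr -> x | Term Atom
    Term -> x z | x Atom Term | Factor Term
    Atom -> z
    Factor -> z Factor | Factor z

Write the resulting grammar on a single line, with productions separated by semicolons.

Expr -> x | Term Atom; Term -> x z | x Atom Term; Atom -> z

Generating nonterminals: {Atom, Expr, Term}.
Reachable from Expr after that: {Atom, Expr, Term}.
Removed useless symbols: {Factor} and every production mentioning them.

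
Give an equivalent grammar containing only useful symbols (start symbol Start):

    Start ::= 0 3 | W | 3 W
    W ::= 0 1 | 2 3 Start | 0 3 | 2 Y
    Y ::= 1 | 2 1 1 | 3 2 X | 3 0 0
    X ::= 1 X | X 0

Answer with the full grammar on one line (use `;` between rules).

Generating nonterminals: {Start, W, Y}.
Reachable from Start after that: {Start, W, Y}.
Removed useless symbols: {X} and every production mentioning them.

Start ::= 0 3 | W | 3 W; W ::= 0 1 | 2 3 Start | 0 3 | 2 Y; Y ::= 1 | 2 1 1 | 3 0 0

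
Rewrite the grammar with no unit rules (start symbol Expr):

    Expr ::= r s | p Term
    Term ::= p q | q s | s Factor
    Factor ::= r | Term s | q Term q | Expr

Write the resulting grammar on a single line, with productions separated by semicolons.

Unit pairs: Factor ⇒* {Expr}.
For every A with A ⇒* B via unit rules, add B's non-unit alternatives to A; then delete every rule of the form X → Y.

Expr ::= r s | p Term; Term ::= p q | q s | s Factor; Factor ::= r | Term s | q Term q | r s | p Term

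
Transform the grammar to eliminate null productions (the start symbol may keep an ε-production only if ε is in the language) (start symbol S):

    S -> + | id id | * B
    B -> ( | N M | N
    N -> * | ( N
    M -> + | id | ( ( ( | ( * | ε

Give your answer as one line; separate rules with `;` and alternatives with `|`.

Nullable set = {M}.
ε ∉ L(G), so no ε-production is kept.
For each production, add variants omitting each subset of nullable occurrences: B → N M gives N M | N.

S -> + | id id | * B; B -> ( | N M | N; N -> * | ( N; M -> + | id | ( ( ( | ( *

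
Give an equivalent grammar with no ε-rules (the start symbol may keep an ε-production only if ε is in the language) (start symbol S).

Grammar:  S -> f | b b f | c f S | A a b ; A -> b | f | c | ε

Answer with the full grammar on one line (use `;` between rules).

S -> f | b b f | c f S | A a b | a b; A -> b | f | c

Nullable set = {A}.
ε ∉ L(G), so no ε-production is kept.
For each production, add variants omitting each subset of nullable occurrences: S → A a b gives A a b | a b.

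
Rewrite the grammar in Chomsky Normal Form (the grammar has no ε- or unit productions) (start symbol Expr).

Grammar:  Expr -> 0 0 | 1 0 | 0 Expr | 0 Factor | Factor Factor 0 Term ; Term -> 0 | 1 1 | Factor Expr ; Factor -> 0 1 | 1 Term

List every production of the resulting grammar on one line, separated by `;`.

Introduce a nonterminal for each terminal appearing in a rule of length ≥ 2: X1 → 0, X2 → 1.
Binarize each right-hand side of length ≥ 3 by chaining fresh nonterminals (Y1, Y2, …): affected rules were Expr → Factor Factor X1 Term.

Expr -> X1 X1 | X2 X1 | X1 Expr | X1 Factor | Factor Y1; Term -> 0 | X2 X2 | Factor Expr; Factor -> X1 X2 | X2 Term; X1 -> 0; X2 -> 1; Y1 -> Factor Y2; Y2 -> X1 Term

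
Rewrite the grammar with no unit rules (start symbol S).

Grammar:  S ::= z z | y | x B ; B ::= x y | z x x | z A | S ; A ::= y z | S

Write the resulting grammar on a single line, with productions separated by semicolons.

S ::= z z | y | x B; B ::= x y | z x x | z A | z z | y | x B; A ::= z z | y | x B | y z

Unit pairs: A ⇒* {S}; B ⇒* {S}.
For each unit pair (A, B), copy every non-unit production of B to A, then drop all unit productions.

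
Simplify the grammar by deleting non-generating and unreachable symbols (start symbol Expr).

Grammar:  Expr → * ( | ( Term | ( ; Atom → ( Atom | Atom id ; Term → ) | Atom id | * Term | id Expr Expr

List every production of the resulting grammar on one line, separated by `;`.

Generating nonterminals: {Expr, Term}.
Reachable from Expr after that: {Expr, Term}.
Removed useless symbols: {Atom} and every production mentioning them.

Expr → * ( | ( Term | (; Term → ) | * Term | id Expr Expr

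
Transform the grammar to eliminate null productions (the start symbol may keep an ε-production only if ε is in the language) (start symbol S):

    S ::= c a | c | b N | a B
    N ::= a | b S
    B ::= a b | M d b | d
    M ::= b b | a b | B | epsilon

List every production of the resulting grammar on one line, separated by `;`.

S ::= c a | c | b N | a B; N ::= a | b S; B ::= a b | M d b | d b | d; M ::= b b | a b | B

The nullable symbols are {M}.
ε ∉ L(G), so no ε-production is kept.
Add the nullable-subset variants: B → M d b gives M d b | d b.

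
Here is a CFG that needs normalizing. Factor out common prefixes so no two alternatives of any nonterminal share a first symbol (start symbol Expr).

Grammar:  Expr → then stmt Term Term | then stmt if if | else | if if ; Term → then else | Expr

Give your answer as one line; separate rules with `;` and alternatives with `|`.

Expr has alternatives sharing prefix 'then stmt': factor to Expr → then stmt Expr1 with Expr1 → Term Term | if if.

Expr → else | if if | then stmt Expr1; Term → then else | Expr; Expr1 → Term Term | if if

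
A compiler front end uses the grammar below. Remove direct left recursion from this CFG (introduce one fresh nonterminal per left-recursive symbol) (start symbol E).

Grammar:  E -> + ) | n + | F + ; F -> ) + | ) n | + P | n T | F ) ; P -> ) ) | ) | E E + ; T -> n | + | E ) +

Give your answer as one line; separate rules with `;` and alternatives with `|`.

Directly left-recursive nonterminal: F.
For F: α = {)}, β = {) +, ) n, + P, n T}. Rewrite as F → β F' and F' → α F' | ε.

E -> + ) | n + | F +; F -> ) + F' | ) n F' | + P F' | n T F'; P -> ) ) | ) | E E +; T -> n | + | E ) +; F' -> ) F' | ε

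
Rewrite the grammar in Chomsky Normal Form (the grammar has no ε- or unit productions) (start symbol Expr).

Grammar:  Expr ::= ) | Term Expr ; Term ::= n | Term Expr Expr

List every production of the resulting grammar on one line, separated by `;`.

Expr ::= ) | Term Expr; Term ::= n | Term Y1; Y1 ::= Expr Expr

Binarize each right-hand side of length ≥ 3 by chaining fresh nonterminals (Y1, Y2, …): affected rules were Term → Term Expr Expr.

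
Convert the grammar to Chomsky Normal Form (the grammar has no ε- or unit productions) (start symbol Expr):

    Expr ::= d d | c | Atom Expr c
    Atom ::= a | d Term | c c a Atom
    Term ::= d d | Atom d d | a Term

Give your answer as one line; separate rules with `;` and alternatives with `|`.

Introduce a nonterminal for each terminal appearing in a rule of length ≥ 2: X1 → d, X2 → c, X3 → a.
Binarize each right-hand side of length ≥ 3 by chaining fresh nonterminals (Y1, Y2, …): affected rules were Expr → Atom Expr X2; Atom → X2 X2 X3 Atom; Term → Atom X1 X1.

Expr ::= X1 X1 | c | Atom Y1; Atom ::= a | X1 Term | X2 Y2; Term ::= X1 X1 | Atom Y4 | X3 Term; X1 ::= d; X2 ::= c; X3 ::= a; Y1 ::= Expr X2; Y2 ::= X2 Y3; Y3 ::= X3 Atom; Y4 ::= X1 X1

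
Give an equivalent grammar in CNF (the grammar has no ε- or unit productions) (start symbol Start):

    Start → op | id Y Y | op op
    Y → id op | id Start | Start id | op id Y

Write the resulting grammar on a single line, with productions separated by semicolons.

Start → op | X1 Y1 | X2 X2; Y → X1 X2 | X1 Start | Start X1 | X2 Y2; X1 → id; X2 → op; Y1 → Y Y; Y2 → X1 Y

Introduce a nonterminal for each terminal appearing in a rule of length ≥ 2: X1 → id, X2 → op.
Binarize each right-hand side of length ≥ 3 by chaining fresh nonterminals (Y1, Y2, …): affected rules were Start → X1 Y Y; Y → X2 X1 Y.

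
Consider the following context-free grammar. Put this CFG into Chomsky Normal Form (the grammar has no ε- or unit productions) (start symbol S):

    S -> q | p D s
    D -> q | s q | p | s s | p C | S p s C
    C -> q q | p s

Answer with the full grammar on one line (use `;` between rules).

Introduce a nonterminal for each terminal appearing in a rule of length ≥ 2: X1 → p, X2 → s, X3 → q.
Binarize each right-hand side of length ≥ 3 by chaining fresh nonterminals (Y1, Y2, …): affected rules were S → X1 D X2; D → S X1 X2 C.

S -> q | X1 Y1; D -> q | X2 X3 | p | X2 X2 | X1 C | S Y2; C -> X3 X3 | X1 X2; X1 -> p; X2 -> s; X3 -> q; Y1 -> D X2; Y2 -> X1 Y3; Y3 -> X2 C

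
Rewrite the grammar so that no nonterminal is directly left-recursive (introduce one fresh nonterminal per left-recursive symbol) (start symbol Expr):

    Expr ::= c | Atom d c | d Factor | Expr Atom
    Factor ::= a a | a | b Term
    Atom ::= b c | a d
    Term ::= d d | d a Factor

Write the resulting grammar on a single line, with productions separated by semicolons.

Expr ::= c Expr1 | Atom d c Expr1 | d Factor Expr1; Factor ::= a a | a | b Term; Atom ::= b c | a d; Term ::= d d | d a Factor; Expr1 ::= Atom Expr1 | eps

Expr is directly left-recursive.
For Expr: α = {Atom}, β = {c, Atom d c, d Factor}. Rewrite as Expr → β Expr1 and Expr1 → α Expr1 | ε.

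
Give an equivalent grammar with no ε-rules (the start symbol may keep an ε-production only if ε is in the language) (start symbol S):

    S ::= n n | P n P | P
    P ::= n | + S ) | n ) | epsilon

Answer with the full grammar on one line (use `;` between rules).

The nullable symbols are {P, S}.
ε ∈ L(G) since S is nullable, so keep S → ε.
Expand every rule over subsets of its nullable positions: S → P n P gives P n P | P n | n P | n. P → + S ) gives + S ) | + ).

S ::= n n | P n P | P n | n P | n | P | epsilon; P ::= n | + S ) | + ) | n )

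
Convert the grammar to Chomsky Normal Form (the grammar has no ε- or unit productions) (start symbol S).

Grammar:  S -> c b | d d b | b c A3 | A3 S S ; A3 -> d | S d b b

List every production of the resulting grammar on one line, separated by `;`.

S -> X1 X2 | X3 Y1 | X2 Y2 | A3 Y3; A3 -> d | S Y4; X1 -> c; X2 -> b; X3 -> d; Y1 -> X3 X2; Y2 -> X1 A3; Y3 -> S S; Y4 -> X3 Y5; Y5 -> X2 X2

Introduce a nonterminal for each terminal appearing in a rule of length ≥ 2: X1 → c, X2 → b, X3 → d.
Binarize each right-hand side of length ≥ 3 by chaining fresh nonterminals (Y1, Y2, …): affected rules were S → X3 X3 X2; S → X2 X1 A3; S → A3 S S; A3 → S X3 X2 X2.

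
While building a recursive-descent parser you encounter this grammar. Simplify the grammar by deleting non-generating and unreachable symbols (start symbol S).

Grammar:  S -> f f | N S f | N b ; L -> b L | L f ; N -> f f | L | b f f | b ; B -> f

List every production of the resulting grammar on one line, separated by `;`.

S -> f f | N S f | N b; N -> f f | b f f | b

Generating nonterminals: {B, N, S}.
Reachable from S after that: {N, S}.
Removed useless symbols: {B, L} and every production mentioning them.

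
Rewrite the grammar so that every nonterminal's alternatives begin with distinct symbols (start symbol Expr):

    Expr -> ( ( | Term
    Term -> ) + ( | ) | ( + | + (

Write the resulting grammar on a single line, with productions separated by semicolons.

Expr -> ( ( | Term; Term -> ( + | + ( | ) Term1; Term1 -> + ( | ε

Term has alternatives sharing prefix ')': factor to Term → ) Term1 with Term1 → + ( | ε.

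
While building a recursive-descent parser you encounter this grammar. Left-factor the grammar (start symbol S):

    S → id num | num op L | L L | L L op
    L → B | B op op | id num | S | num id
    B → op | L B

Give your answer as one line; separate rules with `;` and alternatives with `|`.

S has alternatives sharing prefix 'L L': factor to S → L L S' with S' → ε | op.
L has alternatives sharing prefix 'B': factor to L → B L' with L' → ε | op op.

S → id num | num op L | L L S'; L → id num | S | num id | B L'; B → op | L B; S' → ε | op; L' → ε | op op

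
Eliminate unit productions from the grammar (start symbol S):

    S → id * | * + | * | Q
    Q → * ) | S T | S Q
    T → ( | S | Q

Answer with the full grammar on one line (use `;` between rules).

Unit pairs: S ⇒* {Q}; T ⇒* {Q, S}.
For every A with A ⇒* B via unit rules, add B's non-unit alternatives to A; then delete every rule of the form X → Y.

S → id * | * + | * | * ) | S T | S Q; Q → * ) | S T | S Q; T → id * | * + | * | * ) | S T | S Q | (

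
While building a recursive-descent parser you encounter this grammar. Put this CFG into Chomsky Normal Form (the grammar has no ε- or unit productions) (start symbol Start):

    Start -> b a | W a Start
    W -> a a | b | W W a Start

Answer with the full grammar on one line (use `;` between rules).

Start -> X1 X2 | W Y1; W -> X2 X2 | b | W Y2; X1 -> b; X2 -> a; Y1 -> X2 Start; Y2 -> W Y3; Y3 -> X2 Start

Introduce a nonterminal for each terminal appearing in a rule of length ≥ 2: X1 → b, X2 → a.
Binarize each right-hand side of length ≥ 3 by chaining fresh nonterminals (Y1, Y2, …): affected rules were Start → W X2 Start; W → W W X2 Start.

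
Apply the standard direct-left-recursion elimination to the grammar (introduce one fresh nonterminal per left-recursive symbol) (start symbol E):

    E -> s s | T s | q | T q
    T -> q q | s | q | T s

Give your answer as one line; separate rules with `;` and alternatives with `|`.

T is directly left-recursive.
For T: α = {s}, β = {q q, s, q}. Rewrite as T → β T' and T' → α T' | ε.

E -> s s | T s | q | T q; T -> q q T' | s T' | q T'; T' -> s T' | ε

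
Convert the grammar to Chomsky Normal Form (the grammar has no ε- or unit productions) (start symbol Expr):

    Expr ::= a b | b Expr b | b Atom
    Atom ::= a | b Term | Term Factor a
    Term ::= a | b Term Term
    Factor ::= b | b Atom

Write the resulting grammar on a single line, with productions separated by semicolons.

Introduce a nonterminal for each terminal appearing in a rule of length ≥ 2: X1 → a, X2 → b.
Binarize each right-hand side of length ≥ 3 by chaining fresh nonterminals (Y1, Y2, …): affected rules were Expr → X2 Expr X2; Atom → Term Factor X1; Term → X2 Term Term.

Expr ::= X1 X2 | X2 Y1 | X2 Atom; Atom ::= a | X2 Term | Term Y2; Term ::= a | X2 Y3; Factor ::= b | X2 Atom; X1 ::= a; X2 ::= b; Y1 ::= Expr X2; Y2 ::= Factor X1; Y3 ::= Term Term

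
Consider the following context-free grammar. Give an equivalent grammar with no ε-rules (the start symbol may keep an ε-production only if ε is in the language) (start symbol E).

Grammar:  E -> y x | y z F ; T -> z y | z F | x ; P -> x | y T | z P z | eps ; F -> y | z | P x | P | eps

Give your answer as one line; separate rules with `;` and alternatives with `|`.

E -> y x | y z F | y z; T -> z y | z F | z | x; P -> x | y T | z P z | z z; F -> y | z | P x | x | P

Nullable set = {F, P}.
ε ∉ L(G), so no ε-production is kept.
Add the nullable-subset variants: E → y z F gives y z F | y z. T → z F gives z F | z. P → z P z gives z P z | z z. F → P x gives P x | x.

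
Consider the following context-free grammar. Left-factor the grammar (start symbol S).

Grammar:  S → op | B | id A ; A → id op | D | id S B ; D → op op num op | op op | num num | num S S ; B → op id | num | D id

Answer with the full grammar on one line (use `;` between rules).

S → op | B | id A; A → D | id A'; D → op op D' | num D''; B → op id | num | D id; A' → op | S B; D' → num op | ε; D'' → num | S S

A has alternatives sharing prefix 'id': factor to A → id A' with A' → op | S B.
D has alternatives sharing prefix 'op op': factor to D → op op D' with D' → num op | ε.
D has alternatives sharing prefix 'num': factor to D → num D'' with D'' → num | S S.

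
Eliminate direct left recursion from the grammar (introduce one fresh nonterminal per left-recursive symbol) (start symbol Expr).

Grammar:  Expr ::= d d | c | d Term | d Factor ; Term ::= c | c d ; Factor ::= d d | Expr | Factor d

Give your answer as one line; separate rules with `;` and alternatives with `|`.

Factor is directly left-recursive.
For Factor: α = {d}, β = {d d, Expr}. Rewrite as Factor → β Factor1 and Factor1 → α Factor1 | ε.

Expr ::= d d | c | d Term | d Factor; Term ::= c | c d; Factor ::= d d Factor1 | Expr Factor1; Factor1 ::= d Factor1 | ε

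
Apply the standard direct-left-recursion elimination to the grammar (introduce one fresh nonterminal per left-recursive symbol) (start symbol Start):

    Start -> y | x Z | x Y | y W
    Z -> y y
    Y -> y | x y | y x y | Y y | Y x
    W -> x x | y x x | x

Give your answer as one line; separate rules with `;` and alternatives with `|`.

Start -> y | x Z | x Y | y W; Z -> y y; Y -> y Y1 | x y Y1 | y x y Y1; W -> x x | y x x | x; Y1 -> y Y1 | x Y1 | ε

Y is directly left-recursive.
For Y: α = {y, x}, β = {y, x y, y x y}. Rewrite as Y → β Y1 and Y1 → α Y1 | ε.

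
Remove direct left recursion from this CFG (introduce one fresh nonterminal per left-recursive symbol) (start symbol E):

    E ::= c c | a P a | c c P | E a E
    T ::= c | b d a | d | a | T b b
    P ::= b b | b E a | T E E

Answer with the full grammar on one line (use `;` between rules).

E ::= c c E' | a P a E' | c c P E'; T ::= c T' | b d a T' | d T' | a T'; P ::= b b | b E a | T E E; E' ::= a E E' | ε; T' ::= b b T' | ε

Directly left-recursive nonterminals: E, T.
For E: α = {a E}, β = {c c, a P a, c c P}. Rewrite as E → β E' and E' → α E' | ε.
For T: α = {b b}, β = {c, b d a, d, a}. Rewrite as T → β T' and T' → α T' | ε.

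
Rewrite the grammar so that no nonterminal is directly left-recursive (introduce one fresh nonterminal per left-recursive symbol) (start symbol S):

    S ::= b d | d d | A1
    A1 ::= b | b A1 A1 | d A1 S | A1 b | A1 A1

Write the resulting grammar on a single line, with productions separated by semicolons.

S ::= b d | d d | A1; A1 ::= b A1' | b A1 A1 A1' | d A1 S A1'; A1' ::= b A1' | A1 A1' | eps

Directly left-recursive nonterminal: A1.
For A1: α = {b, A1}, β = {b, b A1 A1, d A1 S}. Rewrite as A1 → β A1' and A1' → α A1' | ε.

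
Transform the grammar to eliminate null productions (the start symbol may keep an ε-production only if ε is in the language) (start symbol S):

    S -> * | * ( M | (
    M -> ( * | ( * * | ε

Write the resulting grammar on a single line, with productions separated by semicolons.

Nullable nonterminals: {M}.
ε ∉ L(G), so no ε-production is kept.
For each production, add variants omitting each subset of nullable occurrences: S → * ( M gives * ( M | * (.

S -> * | * ( M | * ( | (; M -> ( * | ( * *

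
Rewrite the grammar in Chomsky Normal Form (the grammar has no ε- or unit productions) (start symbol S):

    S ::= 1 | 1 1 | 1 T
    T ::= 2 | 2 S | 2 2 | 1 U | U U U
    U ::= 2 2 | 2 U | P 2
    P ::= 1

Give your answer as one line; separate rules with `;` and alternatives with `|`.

S ::= 1 | X1 X1 | X1 T; T ::= 2 | X2 S | X2 X2 | X1 U | U Y1; U ::= X2 X2 | X2 U | P X2; P ::= 1; X1 ::= 1; X2 ::= 2; Y1 ::= U U

Introduce a nonterminal for each terminal appearing in a rule of length ≥ 2: X1 → 1, X2 → 2.
Binarize each right-hand side of length ≥ 3 by chaining fresh nonterminals (Y1, Y2, …): affected rules were T → U U U.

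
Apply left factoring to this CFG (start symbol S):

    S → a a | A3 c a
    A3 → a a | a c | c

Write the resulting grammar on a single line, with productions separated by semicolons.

S → a a | A3 c a; A3 → c | a A3'; A3' → a | c

A3 has alternatives sharing prefix 'a': factor to A3 → a A3' with A3' → a | c.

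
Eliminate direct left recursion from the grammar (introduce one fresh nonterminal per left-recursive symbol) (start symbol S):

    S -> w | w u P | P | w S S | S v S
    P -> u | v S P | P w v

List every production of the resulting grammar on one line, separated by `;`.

S -> w S' | w u P S' | P S' | w S S S'; P -> u P' | v S P P'; S' -> v S S' | ε; P' -> w v P' | ε

Left recursion appears on S, P.
For S: α = {v S}, β = {w, w u P, P, w S S}. Rewrite as S → β S' and S' → α S' | ε.
For P: α = {w v}, β = {u, v S P}. Rewrite as P → β P' and P' → α P' | ε.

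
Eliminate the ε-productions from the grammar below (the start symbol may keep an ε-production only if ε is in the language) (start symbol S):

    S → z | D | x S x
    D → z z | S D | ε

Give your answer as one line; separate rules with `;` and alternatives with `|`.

Nullable set = {D, S}.
ε ∈ L(G) since S is nullable, so keep S → ε.
Expand every rule over subsets of its nullable positions: S → x S x gives x S x | x x. D → S D gives S D | S.

S → z | D | x S x | x x | ε; D → z z | S D | S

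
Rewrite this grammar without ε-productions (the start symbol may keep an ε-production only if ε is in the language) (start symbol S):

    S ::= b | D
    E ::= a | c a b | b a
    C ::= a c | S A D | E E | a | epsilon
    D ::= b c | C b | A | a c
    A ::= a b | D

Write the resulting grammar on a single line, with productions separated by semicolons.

The nullable symbols are {C}.
ε ∉ L(G), so no ε-production is kept.
Add the nullable-subset variants: D → C b gives C b | b.

S ::= b | D; E ::= a | c a b | b a; C ::= a c | S A D | E E | a; D ::= b c | C b | b | A | a c; A ::= a b | D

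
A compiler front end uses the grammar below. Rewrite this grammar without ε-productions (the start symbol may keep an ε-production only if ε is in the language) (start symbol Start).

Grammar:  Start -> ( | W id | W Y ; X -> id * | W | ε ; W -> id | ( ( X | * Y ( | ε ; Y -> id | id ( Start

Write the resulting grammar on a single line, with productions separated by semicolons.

Start -> ( | W id | id | W Y | Y; X -> id * | W; W -> id | ( ( X | ( ( | * Y (; Y -> id | id ( Start

The nullable symbols are {W, X}.
ε ∉ L(G), so no ε-production is kept.
For each production, add variants omitting each subset of nullable occurrences: Start → W id gives W id | id. Start → W Y gives W Y | Y. W → ( ( X gives ( ( X | ( (.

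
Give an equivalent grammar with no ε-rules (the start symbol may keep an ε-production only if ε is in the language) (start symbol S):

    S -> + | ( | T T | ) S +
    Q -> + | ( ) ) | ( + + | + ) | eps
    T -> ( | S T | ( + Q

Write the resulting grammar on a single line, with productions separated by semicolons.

Nullable set = {Q}.
ε ∉ L(G), so no ε-production is kept.
For each production, add variants omitting each subset of nullable occurrences: T → ( + Q gives ( + Q | ( +.

S -> + | ( | T T | ) S +; Q -> + | ( ) ) | ( + + | + ); T -> ( | S T | ( + Q | ( +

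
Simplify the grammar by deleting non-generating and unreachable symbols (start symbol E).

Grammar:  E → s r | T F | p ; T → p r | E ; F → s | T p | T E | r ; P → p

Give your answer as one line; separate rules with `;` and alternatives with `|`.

Generating nonterminals: {E, F, P, T}.
Reachable from E after that: {E, F, T}.
Removed useless symbols: {P} and every production mentioning them.

E → s r | T F | p; T → p r | E; F → s | T p | T E | r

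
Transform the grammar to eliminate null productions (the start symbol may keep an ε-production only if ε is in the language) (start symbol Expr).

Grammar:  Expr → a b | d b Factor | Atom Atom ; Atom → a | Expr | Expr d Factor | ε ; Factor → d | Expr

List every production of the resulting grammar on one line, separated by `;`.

The nullable symbols are {Atom, Expr, Factor}.
ε ∈ L(G) since Expr is nullable, so keep Expr → ε.
For each production, add variants omitting each subset of nullable occurrences: Expr → d b Factor gives d b Factor | d b. Expr → Atom Atom gives Atom Atom | Atom. Atom → Expr d Factor gives Expr d Factor | Expr d | d Factor | d.

Expr → a b | d b Factor | d b | Atom Atom | Atom | ε; Atom → a | Expr | Expr d Factor | Expr d | d Factor | d; Factor → d | Expr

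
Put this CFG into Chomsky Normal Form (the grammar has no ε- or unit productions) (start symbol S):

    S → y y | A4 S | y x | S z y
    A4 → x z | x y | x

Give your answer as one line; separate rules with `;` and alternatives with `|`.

Introduce a nonterminal for each terminal appearing in a rule of length ≥ 2: X1 → y, X2 → x, X3 → z.
Binarize each right-hand side of length ≥ 3 by chaining fresh nonterminals (Y1, Y2, …): affected rules were S → S X3 X1.

S → X1 X1 | A4 S | X1 X2 | S Y1; A4 → X2 X3 | X2 X1 | x; X1 → y; X2 → x; X3 → z; Y1 → X3 X1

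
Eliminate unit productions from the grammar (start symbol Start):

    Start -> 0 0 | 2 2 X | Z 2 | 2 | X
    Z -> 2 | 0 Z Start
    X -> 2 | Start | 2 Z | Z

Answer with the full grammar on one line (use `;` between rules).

Unit pairs: Start ⇒* {X, Z}; X ⇒* {Start, Z}.
For each unit pair (A, B), copy every non-unit production of B to A, then drop all unit productions.

Start -> 2 | 0 Z Start | 0 0 | 2 2 X | Z 2 | 2 Z; Z -> 2 | 0 Z Start; X -> 2 | 0 Z Start | 0 0 | 2 2 X | Z 2 | 2 Z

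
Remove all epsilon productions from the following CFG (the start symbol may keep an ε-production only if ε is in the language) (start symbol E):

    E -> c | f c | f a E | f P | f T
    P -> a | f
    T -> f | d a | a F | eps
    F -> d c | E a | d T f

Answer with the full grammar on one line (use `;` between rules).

E -> c | f c | f a E | f P | f T | f; P -> a | f; T -> f | d a | a F; F -> d c | E a | d T f | d f

Nullable nonterminals: {T}.
ε ∉ L(G), so no ε-production is kept.
For each production, add variants omitting each subset of nullable occurrences: E → f T gives f T | f. F → d T f gives d T f | d f.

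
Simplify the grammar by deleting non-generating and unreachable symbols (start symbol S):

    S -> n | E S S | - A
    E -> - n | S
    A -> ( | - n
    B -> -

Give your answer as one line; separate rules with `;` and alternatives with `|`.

Generating nonterminals: {A, B, E, S}.
Reachable from S after that: {A, E, S}.
Removed useless symbols: {B} and every production mentioning them.

S -> n | E S S | - A; E -> - n | S; A -> ( | - n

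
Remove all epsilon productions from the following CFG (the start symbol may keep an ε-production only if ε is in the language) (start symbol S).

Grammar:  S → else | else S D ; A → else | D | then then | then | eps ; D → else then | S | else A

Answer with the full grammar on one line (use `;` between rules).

The nullable symbols are {A}.
ε ∉ L(G), so no ε-production is kept.
Expand every rule over subsets of its nullable positions: D → else A gives else A | else.

S → else | else S D; A → else | D | then then | then; D → else then | S | else A | else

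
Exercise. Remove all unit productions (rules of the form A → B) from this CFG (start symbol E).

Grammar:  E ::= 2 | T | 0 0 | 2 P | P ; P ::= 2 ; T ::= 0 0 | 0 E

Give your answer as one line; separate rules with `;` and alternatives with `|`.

E ::= 2 | 0 0 | 2 P | 0 E; P ::= 2; T ::= 0 0 | 0 E

Unit pairs: E ⇒* {P, T}.
Replace each nonterminal's rules with the union of the non-unit rules of every nonterminal it unit-derives.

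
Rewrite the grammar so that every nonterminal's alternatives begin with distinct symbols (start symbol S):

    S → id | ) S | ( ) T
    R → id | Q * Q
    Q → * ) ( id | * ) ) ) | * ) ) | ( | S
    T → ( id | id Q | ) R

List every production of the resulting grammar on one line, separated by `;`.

S → id | ) S | ( ) T; R → id | Q * Q; Q → ( | S | * ) Q'; T → ( id | id Q | ) R; Q' → ( id | ) Q''; Q'' → ) | ε

Q has alternatives sharing prefix '* )': factor to Q → * ) Q' with Q' → ( id | ) ) | ).
Q' has alternatives sharing prefix ')': factor to Q' → ) Q'' with Q'' → ) | ε.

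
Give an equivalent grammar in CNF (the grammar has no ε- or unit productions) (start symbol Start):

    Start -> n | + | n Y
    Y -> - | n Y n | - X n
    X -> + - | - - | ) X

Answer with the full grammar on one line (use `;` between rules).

Start -> n | + | X1 Y; Y -> - | X1 Y1 | X2 Y2; X -> X3 X2 | X2 X2 | X4 X; X1 -> n; X2 -> -; X3 -> +; X4 -> ); Y1 -> Y X1; Y2 -> X X1

Introduce a nonterminal for each terminal appearing in a rule of length ≥ 2: X1 → n, X2 → -, X3 → +, X4 → ).
Binarize each right-hand side of length ≥ 3 by chaining fresh nonterminals (Y1, Y2, …): affected rules were Y → X1 Y X1; Y → X2 X X1.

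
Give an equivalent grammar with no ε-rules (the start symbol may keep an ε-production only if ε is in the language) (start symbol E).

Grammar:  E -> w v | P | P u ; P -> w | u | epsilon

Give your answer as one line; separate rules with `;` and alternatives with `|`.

E -> w v | P | P u | u | epsilon; P -> w | u

Nullable nonterminals: {E, P}.
ε ∈ L(G) since E is nullable, so keep E → ε.
Add the nullable-subset variants: E → P u gives P u | u.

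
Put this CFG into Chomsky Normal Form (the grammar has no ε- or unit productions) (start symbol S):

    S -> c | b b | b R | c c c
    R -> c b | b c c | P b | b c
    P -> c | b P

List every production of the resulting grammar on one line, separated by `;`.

S -> c | X1 X1 | X1 R | X2 Y1; R -> X2 X1 | X1 Y2 | P X1 | X1 X2; P -> c | X1 P; X1 -> b; X2 -> c; Y1 -> X2 X2; Y2 -> X2 X2

Introduce a nonterminal for each terminal appearing in a rule of length ≥ 2: X1 → b, X2 → c.
Binarize each right-hand side of length ≥ 3 by chaining fresh nonterminals (Y1, Y2, …): affected rules were S → X2 X2 X2; R → X1 X2 X2.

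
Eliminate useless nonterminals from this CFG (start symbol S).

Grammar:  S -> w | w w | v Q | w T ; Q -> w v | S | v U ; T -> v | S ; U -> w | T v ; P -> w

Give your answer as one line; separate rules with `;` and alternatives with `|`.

S -> w | w w | v Q | w T; Q -> w v | S | v U; T -> v | S; U -> w | T v

Generating nonterminals: {P, Q, S, T, U}.
Reachable from S after that: {Q, S, T, U}.
Removed useless symbols: {P} and every production mentioning them.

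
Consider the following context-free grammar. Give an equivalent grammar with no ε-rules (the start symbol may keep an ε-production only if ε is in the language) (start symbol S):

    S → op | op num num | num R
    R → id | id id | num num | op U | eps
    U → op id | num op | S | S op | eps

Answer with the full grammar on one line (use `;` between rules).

Nullable set = {R, U}.
ε ∉ L(G), so no ε-production is kept.
Expand every rule over subsets of its nullable positions: S → num R gives num R | num. R → op U gives op U | op.

S → op | op num num | num R | num; R → id | id id | num num | op U | op; U → op id | num op | S | S op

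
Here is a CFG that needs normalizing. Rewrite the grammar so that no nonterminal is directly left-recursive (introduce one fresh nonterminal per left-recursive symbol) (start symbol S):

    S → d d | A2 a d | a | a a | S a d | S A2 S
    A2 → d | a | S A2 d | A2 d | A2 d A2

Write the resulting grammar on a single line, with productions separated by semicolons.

S, A2 are directly left-recursive.
For S: α = {a d, A2 S}, β = {d d, A2 a d, a, a a}. Rewrite as S → β S' and S' → α S' | ε.
For A2: α = {d, d A2}, β = {d, a, S A2 d}. Rewrite as A2 → β A2' and A2' → α A2' | ε.

S → d d S' | A2 a d S' | a S' | a a S'; A2 → d A2' | a A2' | S A2 d A2'; S' → a d S' | A2 S S' | ε; A2' → d A2' | d A2 A2' | ε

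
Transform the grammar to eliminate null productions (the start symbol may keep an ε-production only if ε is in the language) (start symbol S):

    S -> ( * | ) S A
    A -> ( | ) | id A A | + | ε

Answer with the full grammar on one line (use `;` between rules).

Nullable set = {A}.
ε ∉ L(G), so no ε-production is kept.
Add the nullable-subset variants: S → ) S A gives ) S A | ) S. A → id A A gives id A A | id A | id.

S -> ( * | ) S A | ) S; A -> ( | ) | id A A | id A | id | +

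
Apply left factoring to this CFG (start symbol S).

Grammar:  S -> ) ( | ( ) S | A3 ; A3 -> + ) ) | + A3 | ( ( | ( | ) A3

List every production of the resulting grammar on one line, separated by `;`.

S -> ) ( | ( ) S | A3; A3 -> ) A3 | + A3' | ( A3''; A3' -> ) ) | A3; A3'' -> ( | ε

A3 has alternatives sharing prefix '+': factor to A3 → + A3' with A3' → ) ) | A3.
A3 has alternatives sharing prefix '(': factor to A3 → ( A3'' with A3'' → ( | ε.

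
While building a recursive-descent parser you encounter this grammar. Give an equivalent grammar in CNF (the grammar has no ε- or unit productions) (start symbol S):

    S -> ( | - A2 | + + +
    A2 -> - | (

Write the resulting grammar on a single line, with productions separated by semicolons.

S -> ( | X1 A2 | X2 Y1; A2 -> - | (; X1 -> -; X2 -> +; Y1 -> X2 X2

Introduce a nonterminal for each terminal appearing in a rule of length ≥ 2: X1 → -, X2 → +.
Binarize each right-hand side of length ≥ 3 by chaining fresh nonterminals (Y1, Y2, …): affected rules were S → X2 X2 X2.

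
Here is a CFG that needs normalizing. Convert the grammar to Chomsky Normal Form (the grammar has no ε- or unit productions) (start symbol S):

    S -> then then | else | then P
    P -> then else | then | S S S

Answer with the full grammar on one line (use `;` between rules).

S -> X1 X1 | else | X1 P; P -> X1 X2 | then | S Y1; X1 -> then; X2 -> else; Y1 -> S S

Introduce a nonterminal for each terminal appearing in a rule of length ≥ 2: X1 → then, X2 → else.
Binarize each right-hand side of length ≥ 3 by chaining fresh nonterminals (Y1, Y2, …): affected rules were P → S S S.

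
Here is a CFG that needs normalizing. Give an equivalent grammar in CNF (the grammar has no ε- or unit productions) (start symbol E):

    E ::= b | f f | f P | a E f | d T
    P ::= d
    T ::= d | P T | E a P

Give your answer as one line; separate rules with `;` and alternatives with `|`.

Introduce a nonterminal for each terminal appearing in a rule of length ≥ 2: X1 → f, X2 → a, X3 → d.
Binarize each right-hand side of length ≥ 3 by chaining fresh nonterminals (Y1, Y2, …): affected rules were E → X2 E X1; T → E X2 P.

E ::= b | X1 X1 | X1 P | X2 Y1 | X3 T; P ::= d; T ::= d | P T | E Y2; X1 ::= f; X2 ::= a; X3 ::= d; Y1 ::= E X1; Y2 ::= X2 P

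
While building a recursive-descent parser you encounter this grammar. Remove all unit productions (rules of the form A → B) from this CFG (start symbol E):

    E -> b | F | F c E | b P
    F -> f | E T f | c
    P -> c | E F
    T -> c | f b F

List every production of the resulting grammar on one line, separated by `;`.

Unit pairs: E ⇒* {F}.
For each unit pair (A, B), copy every non-unit production of B to A, then drop all unit productions.

E -> b | F c E | b P | f | E T f | c; F -> f | E T f | c; P -> c | E F; T -> c | f b F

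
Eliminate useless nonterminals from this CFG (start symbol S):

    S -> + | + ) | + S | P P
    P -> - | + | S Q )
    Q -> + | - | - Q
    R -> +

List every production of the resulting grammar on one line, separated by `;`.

S -> + | + ) | + S | P P; P -> - | + | S Q ); Q -> + | - | - Q

Generating nonterminals: {P, Q, R, S}.
Reachable from S after that: {P, Q, S}.
Removed useless symbols: {R} and every production mentioning them.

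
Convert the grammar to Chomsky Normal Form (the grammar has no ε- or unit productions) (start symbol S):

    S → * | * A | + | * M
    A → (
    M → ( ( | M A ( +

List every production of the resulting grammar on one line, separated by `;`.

Introduce a nonterminal for each terminal appearing in a rule of length ≥ 2: X1 → *, X2 → (, X3 → +.
Binarize each right-hand side of length ≥ 3 by chaining fresh nonterminals (Y1, Y2, …): affected rules were M → M A X2 X3.

S → * | X1 A | + | X1 M; A → (; M → X2 X2 | M Y1; X1 → *; X2 → (; X3 → +; Y1 → A Y2; Y2 → X2 X3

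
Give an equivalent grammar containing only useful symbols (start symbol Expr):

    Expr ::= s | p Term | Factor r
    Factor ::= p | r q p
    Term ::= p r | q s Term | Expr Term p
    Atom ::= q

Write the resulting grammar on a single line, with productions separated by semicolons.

Expr ::= s | p Term | Factor r; Factor ::= p | r q p; Term ::= p r | q s Term | Expr Term p

Generating nonterminals: {Atom, Expr, Factor, Term}.
Reachable from Expr after that: {Expr, Factor, Term}.
Removed useless symbols: {Atom} and every production mentioning them.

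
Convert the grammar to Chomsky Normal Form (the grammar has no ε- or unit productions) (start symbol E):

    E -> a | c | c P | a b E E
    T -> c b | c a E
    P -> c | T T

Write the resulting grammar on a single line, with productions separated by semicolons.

E -> a | c | X1 P | X2 Y1; T -> X1 X3 | X1 Y3; P -> c | T T; X1 -> c; X2 -> a; X3 -> b; Y1 -> X3 Y2; Y2 -> E E; Y3 -> X2 E

Introduce a nonterminal for each terminal appearing in a rule of length ≥ 2: X1 → c, X2 → a, X3 → b.
Binarize each right-hand side of length ≥ 3 by chaining fresh nonterminals (Y1, Y2, …): affected rules were E → X2 X3 E E; T → X1 X2 E.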